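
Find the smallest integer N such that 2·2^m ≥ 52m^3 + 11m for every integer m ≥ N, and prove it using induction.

N = 17

At m = 16: 131072 < 213168, so the inequality fails and N ≥ 17. We prove 2·2^m ≥ 52m^3 + 11m for all m ≥ 17.
For the base case m = 17: 2·2^m = 262144 and 52m^3 + 11m = 255663, so 262144 ≥ 255663.
Inductive step: suppose the statement holds for some r ≥ 17, so 2·2^r ≥ 52r^3 + 11r.
Then 2·2^(r + 1) = 2·(2·2^r) ≥ 2·(52r^3 + 11r).
Also, for r ≥ 17 we have 2·(52r^3 + 11r) ≥ 52(r+1)^3 + 11(r+1), since 2·(52r^3 + 11r) − (52(r+1)^3 + 11(r+1)) = 52r^3 - 156r^2 - 145r - 63, which is nonnegative for all r ≥ 17.
Combining, 2·2^(r + 1) ≥ 52(r+1)^3 + 11(r+1).
By induction, the statement is established for all m ≥ 17.
Hence the smallest such N is 17.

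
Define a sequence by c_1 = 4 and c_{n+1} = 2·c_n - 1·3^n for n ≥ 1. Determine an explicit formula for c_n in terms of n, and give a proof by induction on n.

c_n = 7·2^(n - 1) - 3^n

Computing the first terms: c_1 = 4, c_2 = 5, c_3 = 1. This suggests c_n = 7·2^(n - 1) - 3^n.
When n = 1: the formula gives 4 = 4 = c_1.
Suppose the result is true for n = m, so c_m = 7·2^(m - 1) - 3^m.
Then c_{m+1} = 2·c_m - 1·3^m = 2·(7·2^(m - 1) - 3^m) - 1·3^m = 7·2^m - 3^(m + 1) = 7·2^((m+1) - 1) - 3^(m+1),
which is the claimed formula at n = m+1.
This completes the induction.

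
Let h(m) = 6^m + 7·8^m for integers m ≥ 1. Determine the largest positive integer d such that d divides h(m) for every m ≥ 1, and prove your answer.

Computing the first values: h(1) = 62 and h(2) = 484; gcd(62, 484) = 2, so d ≤ 2.
We prove 2 | 6^m + 7·8^m for all m ≥ 1 by induction on m.
For the base case m = 1: h(1) = 62 = 2·(31), so 2 | h(1).
Inductive step: suppose the statement holds for some j ≥ 1, i.e. 2 | h(j). Then
h(j+1) − 8·h(j) = (6^(j+1) + 7·8^(j+1)) − 8·(6^j + 7·8^j) = (1)·6^j·(6 − 8) = (-2)·6^j. Since 2 | h(j) by the inductive hypothesis, 2 | 8·h(j); and 2 | -2 since -2 = 2·-1. Therefore 2 | h(j+1).
Hence, by induction on m, the claim holds for every m ≥ 1.
Therefore the largest such d is 2.

d = 2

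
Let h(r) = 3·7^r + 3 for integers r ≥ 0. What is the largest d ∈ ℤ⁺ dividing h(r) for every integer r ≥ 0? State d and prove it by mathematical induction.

Computing the first values: h(0) = 6 and h(1) = 24; gcd(6, 24) = 6, so d ≤ 6.
We prove 6 | 3·7^r + 3 for all r ≥ 0 by induction on r.
When r = 0: h(0) = 6 = 6·(1), so 6 | h(0).
Suppose the result is true for r = p, i.e. 6 | h(p). Then
h(p+1) = 3·7^(p+1) + 3 = 7·(3·7^p + 3) - 18 = 7·h(p) - 18. The first term is divisible by 6 by the inductive hypothesis, and -18 is divisible by 6. Hence 6 | h(p+1).
This completes the induction.
Therefore the largest such d is 6.

d = 6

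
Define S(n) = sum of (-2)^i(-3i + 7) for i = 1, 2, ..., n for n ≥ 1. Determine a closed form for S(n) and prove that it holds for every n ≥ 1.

We claim S(n) = 2(-2)^n(-n + 2) - 4 for all n ≥ 1.
Base case (n = 1): S(1) = -8, and the closed form gives -8. They agree.
For the inductive step, assume it holds for an arbitrary i ≥ 1, so S(i) = 2(-2)^i(-i + 2) - 4.
Then S(i+1) = S(i) + ((-2)^(i + 1)(-3i + 4)) = (2(-2)^i(-i + 2) - 4) + ((-2)^(i + 1)(-3i + 4)).
Simplifying, S(i+1) = 4(-2)^i·i - 4(-2)^i - 4 = 2(-2)^(i+1)(-(i+1) + 2) - 4,
which is the closed form with n = i+1.
By the principle of mathematical induction, the result holds for all n ≥ 1.

S(n) = 2(-2)^n(-n + 2) - 4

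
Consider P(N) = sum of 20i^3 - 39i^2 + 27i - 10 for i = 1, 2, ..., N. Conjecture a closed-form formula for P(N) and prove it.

P(N) = N(5N^3 - 3N^2 - N - 3)

We claim P(N) = N(5N^3 - 3N^2 - N - 3) for all N ≥ 1.
For the base case N = 1: P(1) = -2, and the closed form gives -2. They agree.
Inductive step: suppose the statement holds for some i ≥ 1, so P(i) = i(5i^3 - 3i^2 - i - 3).
Then P(i+1) = P(i) + (20i^3 + 21i^2 + 9i - 2) = (i(5i^3 - 3i^2 - i - 3)) + (20i^3 + 21i^2 + 9i - 2).
Simplifying, P(i+1) = (i + 1)(5i^3 + 12i^2 + 8i - 2) = (i+1)(5(i+1)^3 - 3(i+1)^2 - (i+1) - 3),
which is the closed form with N = i+1.
By induction, the statement is established for all N ≥ 1.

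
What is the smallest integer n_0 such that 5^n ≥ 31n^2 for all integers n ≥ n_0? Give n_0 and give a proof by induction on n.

n_0 = 4

At n = 3: 125 < 279, so the inequality fails and n_0 ≥ 4. We prove 5^n ≥ 31n^2 for all n ≥ 4.
Base step (n = 4): 5^n = 625 and 31n^2 = 496, so 625 ≥ 496.
Inductive step: assume the claim holds for n = m, so 5^m ≥ 31m^2.
Then 5^(m + 1) = 5·(5^m) ≥ 5·(31m^2).
Also, for m ≥ 4 we have 5·(31m^2) ≥ 31(m+1)^2, since 5 ≥ (1 + 1/m)^2 for all m ≥ 4.
Combining, 5^(m + 1) ≥ 31(m+1)^2.
This completes the induction.
Hence the smallest such n_0 is 4.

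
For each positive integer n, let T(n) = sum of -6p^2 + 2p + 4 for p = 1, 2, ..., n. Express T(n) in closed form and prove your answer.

T(n) = -2n(n - 1)(n + 2)

We claim T(n) = -2n(n - 1)(n + 2) for all n ≥ 1.
For the base case n = 1: T(1) = 0, and the closed form gives 0. They agree.
Inductive step: suppose the statement holds for some p ≥ 1, so T(p) = 2p(-p^2 - p + 2).
Then T(p+1) = T(p) + (2p(-3p - 5)) = (2p(-p^2 - p + 2)) + (2p(-3p - 5)).
Simplifying, T(p+1) = -2p(p + 1)(p + 3) = -2(p+1)((p+1) - 1)((p+1) + 2),
which is the closed form with n = p+1.
This completes the induction.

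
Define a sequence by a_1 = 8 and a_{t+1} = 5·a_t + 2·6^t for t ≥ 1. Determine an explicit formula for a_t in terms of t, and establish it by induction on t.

Computing the first terms: a_1 = 8, a_2 = 52, a_3 = 332. This suggests a_t = -4·5^(t - 1) + 2·6^t.
When t = 1: the formula gives 8 = 8 = a_1.
Inductive step: assume the claim holds for t = k, so a_k = -4·5^(k - 1) + 2·6^k.
Then a_{k+1} = 5·a_k + 2·6^k = 5·(-4·5^(k - 1) + 2·6^k) + 2·6^k = -4·5^k + 2·6^(k + 1) = -4·5^((k+1) - 1) + 2·6^(k+1),
which is the claimed formula at t = k+1.
By the principle of mathematical induction, the result holds for all t ≥ 1.

a_t = -4·5^(t - 1) + 2·6^t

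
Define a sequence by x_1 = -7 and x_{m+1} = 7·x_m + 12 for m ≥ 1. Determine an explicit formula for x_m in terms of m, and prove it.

x_m = -5·7^(m - 1) - 2

Computing the first terms: x_1 = -7, x_2 = -37, x_3 = -247. This suggests x_m = -5·7^(m - 1) - 2.
When m = 1: the formula gives -7 = -7 = x_1.
Suppose the result is true for m = p, so x_p = -5·7^(p - 1) - 2.
Then x_{p+1} = 7·x_p + 12 = 7·(-5·7^(p - 1) - 2) + 12 = -5·7^p - 2 = -5·7^((p+1) - 1) - 2,
which is the claimed formula at m = p+1.
This completes the induction.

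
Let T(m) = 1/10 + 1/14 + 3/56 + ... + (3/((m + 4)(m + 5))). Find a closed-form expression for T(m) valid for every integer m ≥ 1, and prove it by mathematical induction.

We claim T(m) = 3m/(5(m + 5)) for all m ≥ 1.
For the base case m = 1: T(1) = 1/10, and the closed form gives 1/10. They agree.
Suppose the result is true for m = r, so T(r) = 3r/(5(r + 5)).
Then T(r+1) = T(r) + (3/((r + 5)(r + 6))) = (3r/(5(r + 5))) + (3/((r + 5)(r + 6))).
Simplifying, T(r+1) = 3(r + 1)/(5(r + 6)) = 3(r+1)/(5((r+1) + 5)),
which is the closed form with m = r+1.
By the principle of mathematical induction, the result holds for all m ≥ 1.

T(m) = 3m/(5(m + 5))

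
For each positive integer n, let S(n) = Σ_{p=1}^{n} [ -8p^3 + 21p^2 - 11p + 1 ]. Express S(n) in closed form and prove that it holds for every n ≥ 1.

We claim S(n) = -n(2n^3 - 3n^2 - 3n + 1) for all n ≥ 1.
When n = 1: S(1) = 3, and the closed form gives 3. They agree.
Inductive step: suppose the statement holds for some p ≥ 1, so S(p) = p(-2p^3 + 3p^2 + 3p - 1).
Then S(p+1) = S(p) + (-8p^3 - 3p^2 + 7p + 3) = (p(-2p^3 + 3p^2 + 3p - 1)) + (-8p^3 - 3p^2 + 7p + 3).
Simplifying, S(p+1) = -(p + 1)(2p^3 + 3p^2 - 3p - 3) = -(p+1)(2(p+1)^3 - 3(p+1)^2 - 3(p+1) + 1),
which is the closed form with n = p+1.
Hence, by induction on n, the claim holds for every n ≥ 1.

S(n) = -n(2n^3 - 3n^2 - 3n + 1)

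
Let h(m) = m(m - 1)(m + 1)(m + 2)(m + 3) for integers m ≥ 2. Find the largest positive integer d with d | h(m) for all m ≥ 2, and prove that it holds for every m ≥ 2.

Computing the first values: h(2) = 120 and h(3) = 720; gcd(120, 720) = 120, so d ≤ 120.
We prove 120 | m(m - 1)(m + 1)(m + 2)(m + 3) for all m ≥ 2 by induction on m.
When m = 2: h(2) = 120 = 120·(1), so 120 | h(2).
Suppose the result is true for m = p, i.e. 120 | h(p). Then
h(p+1) − h(p) = p·(p+1)·(p+2)·(p+3)·(p+4) − (p-1)·p·(p+1)·(p+2)·(p+3) = p·(p+1)·(p+2)·(p+3)·[(p+4) − (p-1)] = 5·p·(p+1)·(p+2)·(p+3). The product of 4 consecutive integers is divisible by (4)! = 24, so h(p+1) − h(p) is divisible by 5·24 = 120. By the inductive hypothesis 120 | h(p), hence 120 | h(p+1).
This completes the induction.
Therefore the largest such d is 120.

d = 120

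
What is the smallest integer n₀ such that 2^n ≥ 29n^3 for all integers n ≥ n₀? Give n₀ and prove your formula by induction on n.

At n = 17: 131072 < 142477, so the inequality fails and n₀ ≥ 18. We prove 2^n ≥ 29n^3 for all n ≥ 18.
Base step (n = 18): 2^n = 262144 and 29n^3 = 169128, so 262144 ≥ 169128.
For the inductive step, assume it holds for an arbitrary r ≥ 18, so 2^r ≥ 29r^3.
Then 2^(r + 1) = 2·(2^r) ≥ 2·(29r^3).
Also, for r ≥ 18 we have 2·(29r^3) ≥ 29(r+1)^3, since 2 ≥ (1 + 1/r)^3 for all r ≥ 18.
Combining, 2^(r + 1) ≥ 29(r+1)^3.
By induction, the statement is established for all n ≥ 18.
Hence the smallest such n₀ is 18.

n₀ = 18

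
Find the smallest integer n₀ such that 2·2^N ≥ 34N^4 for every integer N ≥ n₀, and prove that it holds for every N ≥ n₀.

At N = 21: 4194304 < 6612354, so the inequality fails and n₀ ≥ 22. We prove 2·2^N ≥ 34N^4 for all N ≥ 22.
Base step (N = 22): 2·2^N = 8388608 and 34N^4 = 7964704, so 8388608 ≥ 7964704.
Inductive step: assume the claim holds for N = k, so 2·2^k ≥ 34k^4.
Then 2·2^(k + 1) = 2·(2·2^k) ≥ 2·(34k^4).
Also, for k ≥ 22 we have 2·(34k^4) ≥ 34(k+1)^4, since 2 ≥ (1 + 1/k)^4 for all k ≥ 22.
Combining, 2·2^(k + 1) ≥ 34(k+1)^4.
Hence, by induction on N, the claim holds for every N ≥ 22.
Hence the smallest such n₀ is 22.

n₀ = 22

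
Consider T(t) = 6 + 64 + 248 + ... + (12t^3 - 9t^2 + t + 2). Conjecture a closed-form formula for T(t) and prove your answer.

We claim T(t) = t(3t^3 + 3t^2 - t + 1) for all t ≥ 1.
When t = 1: T(1) = 6, and the closed form gives 6. They agree.
Inductive step: assume the claim holds for t = p, so T(p) = p(3p^3 + 3p^2 - p + 1).
Then T(p+1) = T(p) + (12p^3 + 27p^2 + 19p + 6) = (p(3p^3 + 3p^2 - p + 1)) + (12p^3 + 27p^2 + 19p + 6).
Simplifying, T(p+1) = (p + 1)(3p^3 + 12p^2 + 14p + 6) = (p+1)(3(p+1)^3 + 3(p+1)^2 - (p+1) + 1),
which is the closed form with t = p+1.
This completes the induction.

T(t) = t(3t^3 + 3t^2 - t + 1)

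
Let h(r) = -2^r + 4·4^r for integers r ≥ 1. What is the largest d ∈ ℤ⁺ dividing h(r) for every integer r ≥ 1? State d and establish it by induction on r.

Computing the first values: h(1) = 14 and h(2) = 60; gcd(14, 60) = 2, so d ≤ 2.
We prove 2 | -2^r + 4·4^r for all r ≥ 1 by induction on r.
When r = 1: h(1) = 14 = 2·(7), so 2 | h(1).
Inductive step: assume the claim holds for r = m, i.e. 2 | h(m). Then
h(m+1) − 4·h(m) = (-2^(m+1) + 4·4^(m+1)) − 4·(-2^m + 4·4^m) = (-1)·2^m·(2 − 4) = (2)·2^m. Since 2 | h(m) by the inductive hypothesis, 2 | 4·h(m); and 2 | 2 since 2 = 2·1. Therefore 2 | h(m+1).
This completes the induction.
Therefore the largest such d is 2.

d = 2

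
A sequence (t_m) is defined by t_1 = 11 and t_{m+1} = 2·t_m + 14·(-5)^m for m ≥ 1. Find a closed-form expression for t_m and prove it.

t_m = -2(-5)^m + 2^(m - 1)

Computing the first terms: t_1 = 11, t_2 = -48, t_3 = 254. This suggests t_m = -2(-5)^m + 2^(m - 1).
Base case (m = 1): the formula gives 11 = 11 = t_1.
For the inductive step, assume it holds for an arbitrary k ≥ 1, so t_k = -2(-5)^k + 2^(k - 1).
Then t_{k+1} = 2·t_k + 14·(-5)^k = 2·(-2(-5)^k + 2^(k - 1)) + 14·(-5)^k = -2(-5)^(k + 1) + 2^k = -2(-5)^(k+1) + 2^((k+1) - 1),
which is the claimed formula at m = k+1.
By the principle of mathematical induction, the result holds for all m ≥ 1.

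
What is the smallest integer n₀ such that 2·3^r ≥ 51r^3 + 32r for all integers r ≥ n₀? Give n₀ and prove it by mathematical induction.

At r = 8: 13122 < 26368, so the inequality fails and n₀ ≥ 9. We prove 2·3^r ≥ 51r^3 + 32r for all r ≥ 9.
For the base case r = 9: 2·3^r = 39366 and 51r^3 + 32r = 37467, so 39366 ≥ 37467.
Inductive step: suppose the statement holds for some m ≥ 9, so 2·3^m ≥ 51m^3 + 32m.
Then 2·3^(m + 1) = 3·(2·3^m) ≥ 3·(51m^3 + 32m).
Also, for m ≥ 9 we have 3·(51m^3 + 32m) ≥ 51(m+1)^3 + 32(m+1), since 3·(51m^3 + 32m) − (51(m+1)^3 + 32(m+1)) = 102m^3 - 153m^2 - 89m - 83, which is nonnegative for all m ≥ 9.
Combining, 2·3^(m + 1) ≥ 51(m+1)^3 + 32(m+1).
By the principle of mathematical induction, the result holds for all r ≥ 9.
Hence the smallest such n₀ is 9.

n₀ = 9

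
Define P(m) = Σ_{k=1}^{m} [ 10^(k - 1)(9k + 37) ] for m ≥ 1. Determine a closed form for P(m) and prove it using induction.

We claim P(m) = 10^m(m + 4) - 4 for all m ≥ 1.
For the base case m = 1: P(1) = 46, and the closed form gives 46. They agree.
Inductive step: suppose the statement holds for some k ≥ 1, so P(k) = 10^k(k + 4) - 4.
Then P(k+1) = P(k) + (10^k(9k + 46)) = (10^k(k + 4) - 4) + (10^k(9k + 46)).
Simplifying, P(k+1) = 10·10^k·k + 50·10^k - 4 = 10^(k+1)((k+1) + 4) - 4,
which is the closed form with m = k+1.
Hence, by induction on m, the claim holds for every m ≥ 1.

P(m) = 10^m(m + 4) - 4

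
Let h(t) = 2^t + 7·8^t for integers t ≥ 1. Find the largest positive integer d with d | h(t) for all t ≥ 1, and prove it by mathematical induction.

Computing the first values: h(1) = 58 and h(2) = 452; gcd(58, 452) = 2, so d ≤ 2.
We prove 2 | 2^t + 7·8^t for all t ≥ 1 by induction on t.
Base case (t = 1): h(1) = 58 = 2·(29), so 2 | h(1).
Inductive step: suppose the statement holds for some m ≥ 1, i.e. 2 | h(m). Then
h(m+1) − 8·h(m) = (2^(m+1) + 7·8^(m+1)) − 8·(2^m + 7·8^m) = (1)·2^m·(2 − 8) = (-6)·2^m. Since 2 | h(m) by the inductive hypothesis, 2 | 8·h(m); and 2 | -6 since -6 = 2·-3. Therefore 2 | h(m+1).
Hence, by induction on t, the claim holds for every t ≥ 1.
Therefore the largest such d is 2.

d = 2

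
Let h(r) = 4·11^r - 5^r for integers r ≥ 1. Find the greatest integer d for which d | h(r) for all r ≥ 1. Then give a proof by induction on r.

Computing the first values: h(1) = 39 and h(2) = 459; gcd(39, 459) = 3, so d ≤ 3.
We prove 3 | 4·11^r - 5^r for all r ≥ 1 by induction on r.
Base case (r = 1): h(1) = 39 = 3·(13), so 3 | h(1).
Suppose the result is true for r = m, i.e. 3 | h(m). Then
h(m+1) − 11·h(m) = (4·11^(m+1) - 5^(m+1)) − 11·(4·11^m - 5^m) = (-1)·5^m·(5 − 11) = (6)·5^m. Since 3 | h(m) by the inductive hypothesis, 3 | 11·h(m); and 3 | 6 since 6 = 3·2. Therefore 3 | h(m+1).
By the principle of mathematical induction, the result holds for all r ≥ 1.
Therefore the largest such d is 3.

d = 3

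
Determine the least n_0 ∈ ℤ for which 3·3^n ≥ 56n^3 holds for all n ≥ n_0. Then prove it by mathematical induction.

At n = 8: 19683 < 28672, so the inequality fails and n_0 ≥ 9. We prove 3·3^n ≥ 56n^3 for all n ≥ 9.
Base step (n = 9): 3·3^n = 59049 and 56n^3 = 40824, so 59049 ≥ 40824.
For the inductive step, assume it holds for an arbitrary m ≥ 9, so 3·3^m ≥ 56m^3.
Then 3·3^(m + 1) = 3·(3·3^m) ≥ 3·(56m^3).
Also, for m ≥ 9 we have 3·(56m^3) ≥ 56(m+1)^3, since 3 ≥ (1 + 1/m)^3 for all m ≥ 9.
Combining, 3·3^(m + 1) ≥ 56(m+1)^3.
By induction, the statement is established for all n ≥ 9.
Hence the smallest such n_0 is 9.

n_0 = 9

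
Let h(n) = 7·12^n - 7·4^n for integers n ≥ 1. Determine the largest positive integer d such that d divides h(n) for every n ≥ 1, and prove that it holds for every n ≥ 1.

d = 56

Computing the first values: h(1) = 56 and h(2) = 896; gcd(56, 896) = 56, so d ≤ 56.
We prove 56 | 7·12^n - 7·4^n for all n ≥ 1 by induction on n.
For the base case n = 1: h(1) = 56 = 56·(1), so 56 | h(1).
For the inductive step, assume it holds for an arbitrary r ≥ 1, i.e. 56 | h(r). Then
h(r+1) − 12·h(r) = (7·12^(r+1) - 7·4^(r+1)) − 12·(7·12^r - 7·4^r) = (-7)·4^r·(4 − 12) = (56)·4^r. Since 56 | h(r) by the inductive hypothesis, 56 | 12·h(r); and 56 | 56 since 56 = 56·1. Therefore 56 | h(r+1).
This completes the induction.
Therefore the largest such d is 56.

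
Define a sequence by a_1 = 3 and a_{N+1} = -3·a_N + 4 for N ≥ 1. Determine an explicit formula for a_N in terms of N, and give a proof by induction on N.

a_N = 2(-3)^(N - 1) + 1

Computing the first terms: a_1 = 3, a_2 = -5, a_3 = 19. This suggests a_N = 2(-3)^(N - 1) + 1.
Base step (N = 1): the formula gives 3 = 3 = a_1.
Inductive step: assume the claim holds for N = j, so a_j = 2(-3)^(j - 1) + 1.
Then a_{j+1} = -3·a_j + 4 = -3·(2(-3)^(j - 1) + 1) + 4 = 2(-3)^j + 1 = 2(-3)^((j+1) - 1) + 1,
which is the claimed formula at N = j+1.
This completes the induction.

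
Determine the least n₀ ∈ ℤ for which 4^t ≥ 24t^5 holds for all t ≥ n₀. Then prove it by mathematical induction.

At t = 10: 1048576 < 2400000, so the inequality fails and n₀ ≥ 11. We prove 4^t ≥ 24t^5 for all t ≥ 11.
For the base case t = 11: 4^t = 4194304 and 24t^5 = 3865224, so 4194304 ≥ 3865224.
Inductive step: suppose the statement holds for some r ≥ 11, so 4^r ≥ 24r^5.
Then 4^(r + 1) = 4·(4^r) ≥ 4·(24r^5).
Also, for r ≥ 11 we have 4·(24r^5) ≥ 24(r+1)^5, since 4 ≥ (1 + 1/r)^5 for all r ≥ 11.
Combining, 4^(r + 1) ≥ 24(r+1)^5.
This completes the induction.
Hence the smallest such n₀ is 11.

n₀ = 11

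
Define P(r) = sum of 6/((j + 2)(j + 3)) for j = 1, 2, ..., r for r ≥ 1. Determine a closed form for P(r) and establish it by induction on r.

P(r) = 2r/(r + 3)

We claim P(r) = 2r/(r + 3) for all r ≥ 1.
When r = 1: P(1) = 1/2, and the closed form gives 1/2. They agree.
Inductive step: suppose the statement holds for some j ≥ 1, so P(j) = 2j/(j + 3).
Then P(j+1) = P(j) + (6/((j + 3)(j + 4))) = (2j/(j + 3)) + (6/((j + 3)(j + 4))).
Simplifying, P(j+1) = 2(j + 1)/(j + 4) = 2(j+1)/((j+1) + 3),
which is the closed form with r = j+1.
By the principle of mathematical induction, the result holds for all r ≥ 1.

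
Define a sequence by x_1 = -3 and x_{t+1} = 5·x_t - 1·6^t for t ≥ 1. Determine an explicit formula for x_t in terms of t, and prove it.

x_t = 3·5^(t - 1) - 6^t

Computing the first terms: x_1 = -3, x_2 = -21, x_3 = -141. This suggests x_t = 3·5^(t - 1) - 6^t.
Base step (t = 1): the formula gives -3 = -3 = x_1.
For the inductive step, assume it holds for an arbitrary j ≥ 1, so x_j = 3·5^(j - 1) - 6^j.
Then x_{j+1} = 5·x_j - 1·6^j = 5·(3·5^(j - 1) - 6^j) - 1·6^j = 3·5^j - 6^(j + 1) = 3·5^((j+1) - 1) - 6^(j+1),
which is the claimed formula at t = j+1.
By induction, the statement is established for all t ≥ 1.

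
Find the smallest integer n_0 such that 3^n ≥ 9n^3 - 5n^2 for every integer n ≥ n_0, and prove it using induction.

At n = 7: 2187 < 2842, so the inequality fails and n_0 ≥ 8. We prove 3^n ≥ 9n^3 - 5n^2 for all n ≥ 8.
For the base case n = 8: 3^n = 6561 and 9n^3 - 5n^2 = 4288, so 6561 ≥ 4288.
Suppose the result is true for n = r, so 3^r ≥ 9r^3 - 5r^2.
Then 3^(r + 1) = 3·(3^r) ≥ 3·(9r^3 - 5r^2).
Also, for r ≥ 8 we have 3·(9r^3 - 5r^2) ≥ 9(r+1)^3 - 5(r+1)^2, since 3·(9r^3 - 5r^2) − (9(r+1)^3 - 5(r+1)^2) = 18r^3 - 37r^2 - 17r - 4, which is nonnegative for all r ≥ 8.
Combining, 3^(r + 1) ≥ 9(r+1)^3 - 5(r+1)^2.
Hence, by induction on n, the claim holds for every n ≥ 8.
Hence the smallest such n_0 is 8.

n_0 = 8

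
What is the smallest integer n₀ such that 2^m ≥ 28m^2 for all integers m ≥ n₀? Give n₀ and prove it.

n₀ = 12

At m = 11: 2048 < 3388, so the inequality fails and n₀ ≥ 12. We prove 2^m ≥ 28m^2 for all m ≥ 12.
When m = 12: 2^m = 4096 and 28m^2 = 4032, so 4096 ≥ 4032.
Inductive step: suppose the statement holds for some j ≥ 12, so 2^j ≥ 28j^2.
Then 2^(j + 1) = 2·(2^j) ≥ 2·(28j^2).
Also, for j ≥ 12 we have 2·(28j^2) ≥ 28(j+1)^2, since 2 ≥ (1 + 1/j)^2 for all j ≥ 12.
Combining, 2^(j + 1) ≥ 28(j+1)^2.
By induction, the statement is established for all m ≥ 12.
Hence the smallest such n₀ is 12.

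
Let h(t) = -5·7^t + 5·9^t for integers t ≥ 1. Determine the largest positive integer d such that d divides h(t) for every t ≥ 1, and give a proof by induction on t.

d = 10

Computing the first values: h(1) = 10 and h(2) = 160; gcd(10, 160) = 10, so d ≤ 10.
We prove 10 | -5·7^t + 5·9^t for all t ≥ 1 by induction on t.
For the base case t = 1: h(1) = 10 = 10·(1), so 10 | h(1).
Suppose the result is true for t = r, i.e. 10 | h(r). Then
h(r+1) − 9·h(r) = (-5·7^(r+1) + 5·9^(r+1)) − 9·(-5·7^r + 5·9^r) = (-5)·7^r·(7 − 9) = (10)·7^r. Since 10 | h(r) by the inductive hypothesis, 10 | 9·h(r); and 10 | 10 since 10 = 10·1. Therefore 10 | h(r+1).
By the principle of mathematical induction, the result holds for all t ≥ 1.
Therefore the largest such d is 10.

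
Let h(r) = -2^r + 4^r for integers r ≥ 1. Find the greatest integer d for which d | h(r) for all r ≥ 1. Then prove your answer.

d = 2

Computing the first values: h(1) = 2 and h(2) = 12; gcd(2, 12) = 2, so d ≤ 2.
We prove 2 | -2^r + 4^r for all r ≥ 1 by induction on r.
Base step (r = 1): h(1) = 2 = 2·(1), so 2 | h(1).
Inductive step: suppose the statement holds for some m ≥ 1, i.e. 2 | h(m). Then
4^{m+1} − 2^{m+1} = 4·4^m − 2·2^m = 4·(4^m − 2^m) + (2)·2^m. The first term is divisible by 2 by the inductive hypothesis, and the second term (2)·2^m is divisible by 2 since 2 | 2. Hence 2 | h(m+1).
By the principle of mathematical induction, the result holds for all r ≥ 1.
Therefore the largest such d is 2.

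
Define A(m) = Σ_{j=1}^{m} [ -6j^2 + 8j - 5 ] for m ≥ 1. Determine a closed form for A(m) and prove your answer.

We claim A(m) = -m(2m^2 - m + 2) for all m ≥ 1.
Base case (m = 1): A(1) = -3, and the closed form gives -3. They agree.
For the inductive step, assume it holds for an arbitrary j ≥ 1, so A(j) = j(-2j^2 + j - 2).
Then A(j+1) = A(j) + (8j - 6(j + 1)^2 + 3) = (j(-2j^2 + j - 2)) + (8j - 6(j + 1)^2 + 3).
Simplifying, A(j+1) = -(j + 1)(2j^2 + 3j + 3) = -(j+1)(2(j+1)^2 - (j+1) + 2),
which is the closed form with m = j+1.
Hence, by induction on m, the claim holds for every m ≥ 1.

A(m) = -m(2m^2 - m + 2)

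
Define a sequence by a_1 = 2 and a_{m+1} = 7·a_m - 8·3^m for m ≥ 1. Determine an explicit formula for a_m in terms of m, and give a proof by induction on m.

a_m = 2·3^m - 4·7^(m - 1)

Computing the first terms: a_1 = 2, a_2 = -10, a_3 = -142. This suggests a_m = 2·3^m - 4·7^(m - 1).
When m = 1: the formula gives 2 = 2 = a_1.
Inductive step: assume the claim holds for m = k, so a_k = 2·3^k - 4·7^(k - 1).
Then a_{k+1} = 7·a_k - 8·3^k = 7·(2·3^k - 4·7^(k - 1)) - 8·3^k = 2·3^(k + 1) - 4·7^k = 2·3^(k+1) - 4·7^((k+1) - 1),
which is the claimed formula at m = k+1.
By the principle of mathematical induction, the result holds for all m ≥ 1.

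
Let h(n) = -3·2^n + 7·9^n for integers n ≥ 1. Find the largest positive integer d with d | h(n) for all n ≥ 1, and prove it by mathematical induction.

d = 3

Computing the first values: h(1) = 57 and h(2) = 555; gcd(57, 555) = 3, so d ≤ 3.
We prove 3 | -3·2^n + 7·9^n for all n ≥ 1 by induction on n.
When n = 1: h(1) = 57 = 3·(19), so 3 | h(1).
For the inductive step, assume it holds for an arbitrary i ≥ 1, i.e. 3 | h(i). Then
h(i+1) − 9·h(i) = (-3·2^(i+1) + 7·9^(i+1)) − 9·(-3·2^i + 7·9^i) = (-3)·2^i·(2 − 9) = (21)·2^i. Since 3 | h(i) by the inductive hypothesis, 3 | 9·h(i); and 3 | 21 since 21 = 3·7. Therefore 3 | h(i+1).
By the principle of mathematical induction, the result holds for all n ≥ 1.
Therefore the largest such d is 3.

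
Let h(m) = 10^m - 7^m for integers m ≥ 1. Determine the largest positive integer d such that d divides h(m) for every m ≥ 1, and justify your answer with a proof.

d = 3

Computing the first values: h(1) = 3 and h(2) = 51; gcd(3, 51) = 3, so d ≤ 3.
We prove 3 | 10^m - 7^m for all m ≥ 1 by induction on m.
Base case (m = 1): h(1) = 3 = 3·(1), so 3 | h(1).
For the inductive step, assume it holds for an arbitrary p ≥ 1, i.e. 3 | h(p). Then
10^{p+1} − 7^{p+1} = 10·10^p − 7·7^p = 10·(10^p − 7^p) + (3)·7^p. The first term is divisible by 3 by the inductive hypothesis, and the second term (3)·7^p is divisible by 3 since 3 | 3. Hence 3 | h(p+1).
By the principle of mathematical induction, the result holds for all m ≥ 1.
Therefore the largest such d is 3.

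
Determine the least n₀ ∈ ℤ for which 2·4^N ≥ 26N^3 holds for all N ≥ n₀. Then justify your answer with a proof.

n₀ = 6

At N = 5: 2048 < 3250, so the inequality fails and n₀ ≥ 6. We prove 2·4^N ≥ 26N^3 for all N ≥ 6.
When N = 6: 2·4^N = 8192 and 26N^3 = 5616, so 8192 ≥ 5616.
Inductive step: assume the claim holds for N = k, so 2·4^k ≥ 26k^3.
Then 2·4^(k + 1) = 4·(2·4^k) ≥ 4·(26k^3).
Also, for k ≥ 6 we have 4·(26k^3) ≥ 26(k+1)^3, since 4 ≥ (1 + 1/k)^3 for all k ≥ 6.
Combining, 2·4^(k + 1) ≥ 26(k+1)^3.
Hence, by induction on N, the claim holds for every N ≥ 6.
Hence the smallest such n₀ is 6.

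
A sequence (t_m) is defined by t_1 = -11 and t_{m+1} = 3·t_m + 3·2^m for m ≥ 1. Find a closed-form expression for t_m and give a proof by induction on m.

Computing the first terms: t_1 = -11, t_2 = -27, t_3 = -69. This suggests t_m = -3·2^m - 5·3^(m - 1).
For the base case m = 1: the formula gives -11 = -11 = t_1.
Inductive step: assume the claim holds for m = k, so t_k = -3·2^k - 5·3^(k - 1).
Then t_{k+1} = 3·t_k + 3·2^k = 3·(-3·2^k - 5·3^(k - 1)) + 3·2^k = -3·2^(k + 1) - 5·3^k = -3·2^(k+1) - 5·3^((k+1) - 1),
which is the claimed formula at m = k+1.
By induction, the statement is established for all m ≥ 1.

t_m = -3·2^m - 5·3^(m - 1)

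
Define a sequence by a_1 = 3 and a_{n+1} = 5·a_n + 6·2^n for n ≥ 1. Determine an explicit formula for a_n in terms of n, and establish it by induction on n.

a_n = -2^(n + 1) + 7·5^(n - 1)

Computing the first terms: a_1 = 3, a_2 = 27, a_3 = 159. This suggests a_n = -2^(n + 1) + 7·5^(n - 1).
For the base case n = 1: the formula gives 3 = 3 = a_1.
Inductive step: assume the claim holds for n = k, so a_k = -2^(k + 1) + 7·5^(k - 1).
Then a_{k+1} = 5·a_k + 6·2^k = 5·(-2^(k + 1) + 7·5^(k - 1)) + 6·2^k = -2^(k + 2) + 7·5^k = -2^((k+1) + 1) + 7·5^((k+1) - 1),
which is the claimed formula at n = k+1.
Hence, by induction on n, the claim holds for every n ≥ 1.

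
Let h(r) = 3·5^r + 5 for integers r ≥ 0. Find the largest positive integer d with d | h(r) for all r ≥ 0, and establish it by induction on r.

d = 4

Computing the first values: h(0) = 8 and h(1) = 20; gcd(8, 20) = 4, so d ≤ 4.
We prove 4 | 3·5^r + 5 for all r ≥ 0 by induction on r.
For the base case r = 0: h(0) = 8 = 4·(2), so 4 | h(0).
For the inductive step, assume it holds for an arbitrary j ≥ 0, i.e. 4 | h(j). Then
h(j+1) = 3·5^(j+1) + 5 = 5·(3·5^j + 5) - 20 = 5·h(j) - 20. The first term is divisible by 4 by the inductive hypothesis, and -20 is divisible by 4. Hence 4 | h(j+1).
By the principle of mathematical induction, the result holds for all r ≥ 0.
Therefore the largest such d is 4.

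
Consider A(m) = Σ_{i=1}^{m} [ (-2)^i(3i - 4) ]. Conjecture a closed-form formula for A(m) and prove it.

A(m) = 2(-2)^m(m - 1) + 2

We claim A(m) = 2(-2)^m(m - 1) + 2 for all m ≥ 1.
Base step (m = 1): A(1) = 2, and the closed form gives 2. They agree.
Inductive step: assume the claim holds for m = i, so A(i) = 2(-2)^i(i - 1) + 2.
Then A(i+1) = A(i) + ((-2)^(i + 1)(3i - 1)) = (2(-2)^i(i - 1) + 2) + ((-2)^(i + 1)(3i - 1)).
Simplifying, A(i+1) = -4(-2)^i·i + 2 = 2(-2)^(i+1)((i+1) - 1) + 2,
which is the closed form with m = i+1.
By the principle of mathematical induction, the result holds for all m ≥ 1.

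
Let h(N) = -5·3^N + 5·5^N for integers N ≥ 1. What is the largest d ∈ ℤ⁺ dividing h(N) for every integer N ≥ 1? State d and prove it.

d = 10

Computing the first values: h(1) = 10 and h(2) = 80; gcd(10, 80) = 10, so d ≤ 10.
We prove 10 | -5·3^N + 5·5^N for all N ≥ 1 by induction on N.
For the base case N = 1: h(1) = 10 = 10·(1), so 10 | h(1).
For the inductive step, assume it holds for an arbitrary m ≥ 1, i.e. 10 | h(m). Then
h(m+1) − 5·h(m) = (-5·3^(m+1) + 5·5^(m+1)) − 5·(-5·3^m + 5·5^m) = (-5)·3^m·(3 − 5) = (10)·3^m. Since 10 | h(m) by the inductive hypothesis, 10 | 5·h(m); and 10 | 10 since 10 = 10·1. Therefore 10 | h(m+1).
By the principle of mathematical induction, the result holds for all N ≥ 1.
Therefore the largest such d is 10.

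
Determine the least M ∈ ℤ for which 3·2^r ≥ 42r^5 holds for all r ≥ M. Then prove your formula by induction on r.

At r = 27: 402653184 < 602654094, so the inequality fails and M ≥ 28. We prove 3·2^r ≥ 42r^5 for all r ≥ 28.
For the base case r = 28: 3·2^r = 805306368 and 42r^5 = 722835456, so 805306368 ≥ 722835456.
Suppose the result is true for r = p, so 3·2^p ≥ 42p^5.
Then 3·2^(p + 1) = 2·(3·2^p) ≥ 2·(42p^5).
Also, for p ≥ 28 we have 2·(42p^5) ≥ 42(p+1)^5, since 2 ≥ (1 + 1/p)^5 for all p ≥ 28.
Combining, 3·2^(p + 1) ≥ 42(p+1)^5.
This completes the induction.
Hence the smallest such M is 28.

M = 28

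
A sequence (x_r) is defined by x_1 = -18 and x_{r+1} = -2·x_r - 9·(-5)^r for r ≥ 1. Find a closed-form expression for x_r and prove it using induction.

Computing the first terms: x_1 = -18, x_2 = 81, x_3 = -387. This suggests x_r = -3(-2)^(r - 1) + 3(-5)^r.
When r = 1: the formula gives -18 = -18 = x_1.
Inductive step: assume the claim holds for r = m, so x_m = -3(-2)^(m - 1) + 3(-5)^m.
Then x_{m+1} = -2·x_m - 9·(-5)^m = -2·(-3(-2)^(m - 1) + 3(-5)^m) - 9·(-5)^m = -3(-2)^m + 3(-5)^(m + 1) = -3(-2)^((m+1) - 1) + 3(-5)^(m+1),
which is the claimed formula at r = m+1.
This completes the induction.

x_r = -3(-2)^(r - 1) + 3(-5)^r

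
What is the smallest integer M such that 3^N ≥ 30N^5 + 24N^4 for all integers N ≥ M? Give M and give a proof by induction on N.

M = 16

At N = 15: 14348907 < 23996250, so the inequality fails and M ≥ 16. We prove 3^N ≥ 30N^5 + 24N^4 for all N ≥ 16.
When N = 16: 3^N = 43046721 and 30N^5 + 24N^4 = 33030144, so 43046721 ≥ 33030144.
For the inductive step, assume it holds for an arbitrary k ≥ 16, so 3^k ≥ 30k^5 + 24k^4.
Then 3^(k + 1) = 3·(3^k) ≥ 3·(30k^5 + 24k^4).
Also, for k ≥ 16 we have 3·(30k^5 + 24k^4) ≥ 30(k+1)^5 + 24(k+1)^4, since 3·(30k^5 + 24k^4) − (30(k+1)^5 + 24(k+1)^4) = 60k^5 - 102k^4 - 396k^3 - 444k^2 - 246k - 54, which is nonnegative for all k ≥ 16.
Combining, 3^(k + 1) ≥ 30(k+1)^5 + 24(k+1)^4.
This completes the induction.
Hence the smallest such M is 16.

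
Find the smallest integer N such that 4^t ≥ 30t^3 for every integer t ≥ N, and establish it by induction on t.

N = 7

At t = 6: 4096 < 6480, so the inequality fails and N ≥ 7. We prove 4^t ≥ 30t^3 for all t ≥ 7.
For the base case t = 7: 4^t = 16384 and 30t^3 = 10290, so 16384 ≥ 10290.
For the inductive step, assume it holds for an arbitrary j ≥ 7, so 4^j ≥ 30j^3.
Then 4^(j + 1) = 4·(4^j) ≥ 4·(30j^3).
Also, for j ≥ 7 we have 4·(30j^3) ≥ 30(j+1)^3, since 4 ≥ (1 + 1/j)^3 for all j ≥ 7.
Combining, 4^(j + 1) ≥ 30(j+1)^3.
By induction, the statement is established for all t ≥ 7.
Hence the smallest such N is 7.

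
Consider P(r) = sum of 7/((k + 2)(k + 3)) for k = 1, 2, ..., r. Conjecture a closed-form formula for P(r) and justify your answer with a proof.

P(r) = 7r/(3(r + 3))

We claim P(r) = 7r/(3(r + 3)) for all r ≥ 1.
Base step (r = 1): P(1) = 7/12, and the closed form gives 7/12. They agree.
Suppose the result is true for r = k, so P(k) = 7k/(3(k + 3)).
Then P(k+1) = P(k) + (7/((k + 3)(k + 4))) = (7k/(3(k + 3))) + (7/((k + 3)(k + 4))).
Simplifying, P(k+1) = 7(k + 1)/(3(k + 4)) = 7(k+1)/(3((k+1) + 3)),
which is the closed form with r = k+1.
By the principle of mathematical induction, the result holds for all r ≥ 1.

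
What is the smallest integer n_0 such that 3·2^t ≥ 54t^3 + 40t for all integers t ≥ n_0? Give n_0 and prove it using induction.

At t = 16: 196608 < 221824, so the inequality fails and n_0 ≥ 17. We prove 3·2^t ≥ 54t^3 + 40t for all t ≥ 17.
Base case (t = 17): 3·2^t = 393216 and 54t^3 + 40t = 265982, so 393216 ≥ 265982.
Inductive step: suppose the statement holds for some p ≥ 17, so 3·2^p ≥ 54p^3 + 40p.
Then 3·2^(p + 1) = 2·(3·2^p) ≥ 2·(54p^3 + 40p).
Also, for p ≥ 17 we have 2·(54p^3 + 40p) ≥ 54(p+1)^3 + 40(p+1), since 2·(54p^3 + 40p) − (54(p+1)^3 + 40(p+1)) = 54p^3 - 162p^2 - 122p - 94, which is nonnegative for all p ≥ 17.
Combining, 3·2^(p + 1) ≥ 54(p+1)^3 + 40(p+1).
By induction, the statement is established for all t ≥ 17.
Hence the smallest such n_0 is 17.

n_0 = 17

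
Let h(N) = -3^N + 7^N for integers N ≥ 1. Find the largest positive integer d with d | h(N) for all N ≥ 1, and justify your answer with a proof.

d = 4

Computing the first values: h(1) = 4 and h(2) = 40; gcd(4, 40) = 4, so d ≤ 4.
We prove 4 | -3^N + 7^N for all N ≥ 1 by induction on N.
For the base case N = 1: h(1) = 4 = 4·(1), so 4 | h(1).
Suppose the result is true for N = m, i.e. 4 | h(m). Then
7^{m+1} − 3^{m+1} = 7·7^m − 3·3^m = 7·(7^m − 3^m) + (4)·3^m. The first term is divisible by 4 by the inductive hypothesis, and the second term (4)·3^m is divisible by 4 since 4 | 4. Hence 4 | h(m+1).
By induction, the statement is established for all N ≥ 1.
Therefore the largest such d is 4.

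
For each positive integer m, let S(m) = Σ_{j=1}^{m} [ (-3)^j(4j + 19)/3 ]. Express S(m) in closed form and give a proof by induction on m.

We claim S(m) = (-3)^m(m + 5) - 5 for all m ≥ 1.
For the base case m = 1: S(1) = -23, and the closed form gives -23. They agree.
Suppose the result is true for m = j, so S(j) = (-3)^j(j + 5) - 5.
Then S(j+1) = S(j) + ((-3)^j(-4j - 23)) = ((-3)^j(j + 5) - 5) + ((-3)^j(-4j - 23)).
Simplifying, S(j+1) = -3(-3)^j·j - 18(-3)^j - 5 = (-3)^(j+1)((j+1) + 5) - 5,
which is the closed form with m = j+1.
Hence, by induction on m, the claim holds for every m ≥ 1.

S(m) = (-3)^m(m + 5) - 5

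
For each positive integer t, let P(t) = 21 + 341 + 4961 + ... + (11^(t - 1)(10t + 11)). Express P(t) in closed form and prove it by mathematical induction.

P(t) = 11^t(t + 1) - 1

We claim P(t) = 11^t(t + 1) - 1 for all t ≥ 1.
When t = 1: P(1) = 21, and the closed form gives 21. They agree.
For the inductive step, assume it holds for an arbitrary p ≥ 1, so P(p) = 11^p(p + 1) - 1.
Then P(p+1) = P(p) + (11^p(10p + 21)) = (11^p(p + 1) - 1) + (11^p(10p + 21)).
Simplifying, P(p+1) = 11·11^p·p + 22·11^p - 1 = 11^(p+1)((p+1) + 1) - 1,
which is the closed form with t = p+1.
This completes the induction.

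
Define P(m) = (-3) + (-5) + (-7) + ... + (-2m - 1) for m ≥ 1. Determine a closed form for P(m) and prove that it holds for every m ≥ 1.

P(m) = -m(m + 2)

We claim P(m) = -m(m + 2) for all m ≥ 1.
For the base case m = 1: P(1) = -3, and the closed form gives -3. They agree.
Inductive step: assume the claim holds for m = p, so P(p) = p(-p - 2).
Then P(p+1) = P(p) + (-2p - 3) = (p(-p - 2)) + (-2p - 3).
Simplifying, P(p+1) = -(p + 1)(p + 3) = -(p+1)((p+1) + 2),
which is the closed form with m = p+1.
By induction, the statement is established for all m ≥ 1.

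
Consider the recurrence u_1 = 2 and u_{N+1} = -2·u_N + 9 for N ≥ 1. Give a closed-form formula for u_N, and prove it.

u_N = -(-2)^(N - 1) + 3

Computing the first terms: u_1 = 2, u_2 = 5, u_3 = -1. This suggests u_N = -(-2)^(N - 1) + 3.
When N = 1: the formula gives 2 = 2 = u_1.
Suppose the result is true for N = k, so u_k = -(-2)^(k - 1) + 3.
Then u_{k+1} = -2·u_k + 9 = -2·(-(-2)^(k - 1) + 3) + 9 = -(-2)^k + 3 = -(-2)^((k+1) - 1) + 3,
which is the claimed formula at N = k+1.
By induction, the statement is established for all N ≥ 1.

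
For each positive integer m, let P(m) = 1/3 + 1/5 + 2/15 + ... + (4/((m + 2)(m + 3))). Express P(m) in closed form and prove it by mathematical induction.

We claim P(m) = 4m/(3(m + 3)) for all m ≥ 1.
Base case (m = 1): P(1) = 1/3, and the closed form gives 1/3. They agree.
Suppose the result is true for m = i, so P(i) = 4i/(3(i + 3)).
Then P(i+1) = P(i) + (4/((i + 3)(i + 4))) = (4i/(3(i + 3))) + (4/((i + 3)(i + 4))).
Simplifying, P(i+1) = 4(i + 1)/(3(i + 4)) = 4(i+1)/(3((i+1) + 3)),
which is the closed form with m = i+1.
This completes the induction.

P(m) = 4m/(3(m + 3))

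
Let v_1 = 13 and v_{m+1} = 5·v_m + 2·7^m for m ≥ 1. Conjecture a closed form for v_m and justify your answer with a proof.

Computing the first terms: v_1 = 13, v_2 = 79, v_3 = 493. This suggests v_m = 6·5^(m - 1) + 7^m.
Base case (m = 1): the formula gives 13 = 13 = v_1.
Suppose the result is true for m = i, so v_i = 6·5^(i - 1) + 7^i.
Then v_{i+1} = 5·v_i + 2·7^i = 5·(6·5^(i - 1) + 7^i) + 2·7^i = 6·5^i + 7^(i + 1) = 6·5^((i+1) - 1) + 7^(i+1),
which is the claimed formula at m = i+1.
By induction, the statement is established for all m ≥ 1.

v_m = 6·5^(m - 1) + 7^m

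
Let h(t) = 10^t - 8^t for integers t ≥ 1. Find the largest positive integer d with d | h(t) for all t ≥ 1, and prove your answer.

d = 2

Computing the first values: h(1) = 2 and h(2) = 36; gcd(2, 36) = 2, so d ≤ 2.
We prove 2 | 10^t - 8^t for all t ≥ 1 by induction on t.
When t = 1: h(1) = 2 = 2·(1), so 2 | h(1).
For the inductive step, assume it holds for an arbitrary p ≥ 1, i.e. 2 | h(p). Then
10^{p+1} − 8^{p+1} = 10·10^p − 8·8^p = 10·(10^p − 8^p) + (2)·8^p. The first term is divisible by 2 by the inductive hypothesis, and the second term (2)·8^p is divisible by 2 since 2 | 2. Hence 2 | h(p+1).
By induction, the statement is established for all t ≥ 1.
Therefore the largest such d is 2.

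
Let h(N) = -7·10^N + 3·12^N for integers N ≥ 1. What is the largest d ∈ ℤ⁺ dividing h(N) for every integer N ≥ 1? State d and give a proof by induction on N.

d = 2

Computing the first values: h(1) = -34 and h(2) = -268; gcd(-34, -268) = 2, so d ≤ 2.
We prove 2 | -7·10^N + 3·12^N for all N ≥ 1 by induction on N.
For the base case N = 1: h(1) = -34 = 2·(-17), so 2 | h(1).
Suppose the result is true for N = k, i.e. 2 | h(k). Then
h(k+1) − 12·h(k) = (-7·10^(k+1) + 3·12^(k+1)) − 12·(-7·10^k + 3·12^k) = (-7)·10^k·(10 − 12) = (14)·10^k. Since 2 | h(k) by the inductive hypothesis, 2 | 12·h(k); and 2 | 14 since 14 = 2·7. Therefore 2 | h(k+1).
By the principle of mathematical induction, the result holds for all N ≥ 1.
Therefore the largest such d is 2.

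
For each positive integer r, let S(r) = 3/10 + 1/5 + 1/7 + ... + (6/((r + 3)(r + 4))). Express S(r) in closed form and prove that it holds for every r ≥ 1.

S(r) = 3r/(2(r + 4))

We claim S(r) = 3r/(2(r + 4)) for all r ≥ 1.
When r = 1: S(1) = 3/10, and the closed form gives 3/10. They agree.
For the inductive step, assume it holds for an arbitrary m ≥ 1, so S(m) = 3m/(2(m + 4)).
Then S(m+1) = S(m) + (6/((m + 4)(m + 5))) = (3m/(2(m + 4))) + (6/((m + 4)(m + 5))).
Simplifying, S(m+1) = 3(m + 1)/(2(m + 5)) = 3(m+1)/(2((m+1) + 4)),
which is the closed form with r = m+1.
This completes the induction.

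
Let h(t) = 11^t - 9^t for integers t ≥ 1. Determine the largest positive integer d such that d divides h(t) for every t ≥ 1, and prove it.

d = 2

Computing the first values: h(1) = 2 and h(2) = 40; gcd(2, 40) = 2, so d ≤ 2.
We prove 2 | 11^t - 9^t for all t ≥ 1 by induction on t.
When t = 1: h(1) = 2 = 2·(1), so 2 | h(1).
Suppose the result is true for t = k, i.e. 2 | h(k). Then
11^{k+1} − 9^{k+1} = 11·11^k − 9·9^k = 11·(11^k − 9^k) + (2)·9^k. The first term is divisible by 2 by the inductive hypothesis, and the second term (2)·9^k is divisible by 2 since 2 | 2. Hence 2 | h(k+1).
By induction, the statement is established for all t ≥ 1.
Therefore the largest such d is 2.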